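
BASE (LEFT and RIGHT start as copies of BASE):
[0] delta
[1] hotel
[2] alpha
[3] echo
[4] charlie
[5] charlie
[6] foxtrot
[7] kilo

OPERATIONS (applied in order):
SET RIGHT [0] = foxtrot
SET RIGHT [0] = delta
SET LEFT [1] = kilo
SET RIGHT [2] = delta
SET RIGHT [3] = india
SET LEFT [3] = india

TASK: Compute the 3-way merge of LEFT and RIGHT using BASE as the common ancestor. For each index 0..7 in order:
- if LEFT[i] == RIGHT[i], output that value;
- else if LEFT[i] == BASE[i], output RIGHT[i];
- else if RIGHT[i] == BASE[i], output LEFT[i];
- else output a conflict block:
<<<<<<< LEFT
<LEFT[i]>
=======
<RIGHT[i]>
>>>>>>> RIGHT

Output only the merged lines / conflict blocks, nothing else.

Answer: delta
kilo
delta
india
charlie
charlie
foxtrot
kilo

Derivation:
Final LEFT:  [delta, kilo, alpha, india, charlie, charlie, foxtrot, kilo]
Final RIGHT: [delta, hotel, delta, india, charlie, charlie, foxtrot, kilo]
i=0: L=delta R=delta -> agree -> delta
i=1: L=kilo, R=hotel=BASE -> take LEFT -> kilo
i=2: L=alpha=BASE, R=delta -> take RIGHT -> delta
i=3: L=india R=india -> agree -> india
i=4: L=charlie R=charlie -> agree -> charlie
i=5: L=charlie R=charlie -> agree -> charlie
i=6: L=foxtrot R=foxtrot -> agree -> foxtrot
i=7: L=kilo R=kilo -> agree -> kilo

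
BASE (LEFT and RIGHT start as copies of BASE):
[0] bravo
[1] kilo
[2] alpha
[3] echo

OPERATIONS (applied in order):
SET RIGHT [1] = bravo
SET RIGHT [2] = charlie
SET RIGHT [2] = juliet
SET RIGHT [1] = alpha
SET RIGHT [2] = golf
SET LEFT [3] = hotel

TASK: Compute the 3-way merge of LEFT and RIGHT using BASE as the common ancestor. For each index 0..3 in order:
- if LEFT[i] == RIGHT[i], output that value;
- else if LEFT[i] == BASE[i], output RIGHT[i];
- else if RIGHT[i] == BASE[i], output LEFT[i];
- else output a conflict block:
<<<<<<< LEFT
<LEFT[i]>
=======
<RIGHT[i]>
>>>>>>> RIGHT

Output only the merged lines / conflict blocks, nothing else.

Final LEFT:  [bravo, kilo, alpha, hotel]
Final RIGHT: [bravo, alpha, golf, echo]
i=0: L=bravo R=bravo -> agree -> bravo
i=1: L=kilo=BASE, R=alpha -> take RIGHT -> alpha
i=2: L=alpha=BASE, R=golf -> take RIGHT -> golf
i=3: L=hotel, R=echo=BASE -> take LEFT -> hotel

Answer: bravo
alpha
golf
hotel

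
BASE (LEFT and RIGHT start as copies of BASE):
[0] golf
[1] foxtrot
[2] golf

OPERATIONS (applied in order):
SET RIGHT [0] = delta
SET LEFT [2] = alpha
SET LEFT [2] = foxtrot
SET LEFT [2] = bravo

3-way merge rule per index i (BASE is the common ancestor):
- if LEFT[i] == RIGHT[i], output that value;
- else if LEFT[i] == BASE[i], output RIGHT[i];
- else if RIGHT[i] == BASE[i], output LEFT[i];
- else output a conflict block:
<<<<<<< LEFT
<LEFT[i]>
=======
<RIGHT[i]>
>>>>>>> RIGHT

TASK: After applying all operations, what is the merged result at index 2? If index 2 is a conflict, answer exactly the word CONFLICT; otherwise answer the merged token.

Final LEFT:  [golf, foxtrot, bravo]
Final RIGHT: [delta, foxtrot, golf]
i=0: L=golf=BASE, R=delta -> take RIGHT -> delta
i=1: L=foxtrot R=foxtrot -> agree -> foxtrot
i=2: L=bravo, R=golf=BASE -> take LEFT -> bravo
Index 2 -> bravo

Answer: bravo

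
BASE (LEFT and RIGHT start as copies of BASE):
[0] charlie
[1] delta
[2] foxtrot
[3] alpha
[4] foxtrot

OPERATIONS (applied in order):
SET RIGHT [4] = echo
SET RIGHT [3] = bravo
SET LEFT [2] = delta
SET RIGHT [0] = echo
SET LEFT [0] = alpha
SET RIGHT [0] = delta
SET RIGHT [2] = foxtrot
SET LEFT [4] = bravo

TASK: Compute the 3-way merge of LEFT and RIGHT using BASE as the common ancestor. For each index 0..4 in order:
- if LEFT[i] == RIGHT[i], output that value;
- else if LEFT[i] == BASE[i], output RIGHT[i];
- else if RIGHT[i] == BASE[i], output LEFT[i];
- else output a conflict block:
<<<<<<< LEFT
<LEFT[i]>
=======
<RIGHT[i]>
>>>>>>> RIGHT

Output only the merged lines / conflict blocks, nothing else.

Answer: <<<<<<< LEFT
alpha
=======
delta
>>>>>>> RIGHT
delta
delta
bravo
<<<<<<< LEFT
bravo
=======
echo
>>>>>>> RIGHT

Derivation:
Final LEFT:  [alpha, delta, delta, alpha, bravo]
Final RIGHT: [delta, delta, foxtrot, bravo, echo]
i=0: BASE=charlie L=alpha R=delta all differ -> CONFLICT
i=1: L=delta R=delta -> agree -> delta
i=2: L=delta, R=foxtrot=BASE -> take LEFT -> delta
i=3: L=alpha=BASE, R=bravo -> take RIGHT -> bravo
i=4: BASE=foxtrot L=bravo R=echo all differ -> CONFLICT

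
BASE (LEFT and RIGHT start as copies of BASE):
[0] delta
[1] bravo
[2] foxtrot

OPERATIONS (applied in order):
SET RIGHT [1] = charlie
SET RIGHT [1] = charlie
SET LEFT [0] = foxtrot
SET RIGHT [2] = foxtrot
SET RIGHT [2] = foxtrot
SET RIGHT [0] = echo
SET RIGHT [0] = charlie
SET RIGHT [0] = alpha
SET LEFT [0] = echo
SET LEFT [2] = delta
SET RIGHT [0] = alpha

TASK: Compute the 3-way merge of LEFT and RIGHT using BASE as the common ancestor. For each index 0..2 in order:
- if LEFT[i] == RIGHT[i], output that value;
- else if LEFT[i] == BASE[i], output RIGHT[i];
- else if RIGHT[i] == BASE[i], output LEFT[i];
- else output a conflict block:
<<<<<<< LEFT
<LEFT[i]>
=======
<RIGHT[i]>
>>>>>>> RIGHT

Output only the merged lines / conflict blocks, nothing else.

Final LEFT:  [echo, bravo, delta]
Final RIGHT: [alpha, charlie, foxtrot]
i=0: BASE=delta L=echo R=alpha all differ -> CONFLICT
i=1: L=bravo=BASE, R=charlie -> take RIGHT -> charlie
i=2: L=delta, R=foxtrot=BASE -> take LEFT -> delta

Answer: <<<<<<< LEFT
echo
=======
alpha
>>>>>>> RIGHT
charlie
delta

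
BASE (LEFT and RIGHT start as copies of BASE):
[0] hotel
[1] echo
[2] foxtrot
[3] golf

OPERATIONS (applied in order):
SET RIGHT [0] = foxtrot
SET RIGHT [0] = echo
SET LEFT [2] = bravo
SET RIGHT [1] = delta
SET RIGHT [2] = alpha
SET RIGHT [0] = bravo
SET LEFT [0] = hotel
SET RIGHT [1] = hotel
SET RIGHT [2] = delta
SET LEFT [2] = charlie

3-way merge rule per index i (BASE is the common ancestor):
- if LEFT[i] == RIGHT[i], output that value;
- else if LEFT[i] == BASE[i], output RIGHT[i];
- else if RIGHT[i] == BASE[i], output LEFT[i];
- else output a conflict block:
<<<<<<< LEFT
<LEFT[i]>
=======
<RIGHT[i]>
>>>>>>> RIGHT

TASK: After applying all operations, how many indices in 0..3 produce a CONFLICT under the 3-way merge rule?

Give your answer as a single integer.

Answer: 1

Derivation:
Final LEFT:  [hotel, echo, charlie, golf]
Final RIGHT: [bravo, hotel, delta, golf]
i=0: L=hotel=BASE, R=bravo -> take RIGHT -> bravo
i=1: L=echo=BASE, R=hotel -> take RIGHT -> hotel
i=2: BASE=foxtrot L=charlie R=delta all differ -> CONFLICT
i=3: L=golf R=golf -> agree -> golf
Conflict count: 1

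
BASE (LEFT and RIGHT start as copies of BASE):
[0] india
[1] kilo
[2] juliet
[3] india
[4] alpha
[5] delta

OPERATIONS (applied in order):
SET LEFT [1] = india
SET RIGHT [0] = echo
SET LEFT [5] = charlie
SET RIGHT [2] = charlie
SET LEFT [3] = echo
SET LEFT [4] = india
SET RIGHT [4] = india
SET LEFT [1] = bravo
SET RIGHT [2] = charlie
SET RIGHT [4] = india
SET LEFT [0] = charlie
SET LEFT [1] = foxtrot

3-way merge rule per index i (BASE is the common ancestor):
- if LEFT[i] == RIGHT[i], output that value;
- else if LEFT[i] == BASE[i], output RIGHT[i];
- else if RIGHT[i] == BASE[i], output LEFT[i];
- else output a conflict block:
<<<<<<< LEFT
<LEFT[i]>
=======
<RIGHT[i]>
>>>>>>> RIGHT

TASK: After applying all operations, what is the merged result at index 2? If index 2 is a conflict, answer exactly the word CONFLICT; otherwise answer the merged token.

Answer: charlie

Derivation:
Final LEFT:  [charlie, foxtrot, juliet, echo, india, charlie]
Final RIGHT: [echo, kilo, charlie, india, india, delta]
i=0: BASE=india L=charlie R=echo all differ -> CONFLICT
i=1: L=foxtrot, R=kilo=BASE -> take LEFT -> foxtrot
i=2: L=juliet=BASE, R=charlie -> take RIGHT -> charlie
i=3: L=echo, R=india=BASE -> take LEFT -> echo
i=4: L=india R=india -> agree -> india
i=5: L=charlie, R=delta=BASE -> take LEFT -> charlie
Index 2 -> charlie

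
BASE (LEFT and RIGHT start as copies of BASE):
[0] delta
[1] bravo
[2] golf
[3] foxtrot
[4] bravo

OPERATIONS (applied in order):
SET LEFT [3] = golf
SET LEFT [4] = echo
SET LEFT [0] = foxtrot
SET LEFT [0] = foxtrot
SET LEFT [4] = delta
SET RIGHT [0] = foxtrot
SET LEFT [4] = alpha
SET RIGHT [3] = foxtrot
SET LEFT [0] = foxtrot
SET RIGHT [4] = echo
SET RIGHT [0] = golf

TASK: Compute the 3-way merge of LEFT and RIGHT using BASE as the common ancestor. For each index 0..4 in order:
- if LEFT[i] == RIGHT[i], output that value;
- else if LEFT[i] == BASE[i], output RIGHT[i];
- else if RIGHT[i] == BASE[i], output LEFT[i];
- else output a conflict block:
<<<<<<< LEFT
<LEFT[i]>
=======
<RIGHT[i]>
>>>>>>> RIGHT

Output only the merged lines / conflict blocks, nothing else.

Final LEFT:  [foxtrot, bravo, golf, golf, alpha]
Final RIGHT: [golf, bravo, golf, foxtrot, echo]
i=0: BASE=delta L=foxtrot R=golf all differ -> CONFLICT
i=1: L=bravo R=bravo -> agree -> bravo
i=2: L=golf R=golf -> agree -> golf
i=3: L=golf, R=foxtrot=BASE -> take LEFT -> golf
i=4: BASE=bravo L=alpha R=echo all differ -> CONFLICT

Answer: <<<<<<< LEFT
foxtrot
=======
golf
>>>>>>> RIGHT
bravo
golf
golf
<<<<<<< LEFT
alpha
=======
echo
>>>>>>> RIGHT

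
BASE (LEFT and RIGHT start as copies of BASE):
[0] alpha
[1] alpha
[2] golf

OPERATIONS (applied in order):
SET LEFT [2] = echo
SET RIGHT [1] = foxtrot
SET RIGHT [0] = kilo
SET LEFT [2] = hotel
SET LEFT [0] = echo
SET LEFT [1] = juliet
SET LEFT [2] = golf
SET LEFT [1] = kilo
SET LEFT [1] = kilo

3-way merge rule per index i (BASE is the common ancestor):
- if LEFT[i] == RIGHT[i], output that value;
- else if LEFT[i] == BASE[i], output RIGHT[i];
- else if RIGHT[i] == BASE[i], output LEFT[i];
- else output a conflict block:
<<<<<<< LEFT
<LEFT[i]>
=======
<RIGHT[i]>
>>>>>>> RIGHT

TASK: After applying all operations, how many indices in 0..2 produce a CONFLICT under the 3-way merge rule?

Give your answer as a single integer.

Final LEFT:  [echo, kilo, golf]
Final RIGHT: [kilo, foxtrot, golf]
i=0: BASE=alpha L=echo R=kilo all differ -> CONFLICT
i=1: BASE=alpha L=kilo R=foxtrot all differ -> CONFLICT
i=2: L=golf R=golf -> agree -> golf
Conflict count: 2

Answer: 2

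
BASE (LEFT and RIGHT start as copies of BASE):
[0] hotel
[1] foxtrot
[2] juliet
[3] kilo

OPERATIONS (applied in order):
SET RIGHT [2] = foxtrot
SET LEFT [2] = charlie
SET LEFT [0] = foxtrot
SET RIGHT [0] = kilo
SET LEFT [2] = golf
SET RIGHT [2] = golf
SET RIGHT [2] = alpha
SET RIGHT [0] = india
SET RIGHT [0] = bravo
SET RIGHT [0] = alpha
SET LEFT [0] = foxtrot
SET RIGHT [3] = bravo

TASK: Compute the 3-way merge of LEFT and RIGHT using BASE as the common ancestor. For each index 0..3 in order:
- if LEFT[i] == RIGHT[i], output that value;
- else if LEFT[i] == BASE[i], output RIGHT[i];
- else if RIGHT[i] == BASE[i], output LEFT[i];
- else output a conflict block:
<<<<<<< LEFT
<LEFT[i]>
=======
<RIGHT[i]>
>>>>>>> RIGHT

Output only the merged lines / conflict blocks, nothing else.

Final LEFT:  [foxtrot, foxtrot, golf, kilo]
Final RIGHT: [alpha, foxtrot, alpha, bravo]
i=0: BASE=hotel L=foxtrot R=alpha all differ -> CONFLICT
i=1: L=foxtrot R=foxtrot -> agree -> foxtrot
i=2: BASE=juliet L=golf R=alpha all differ -> CONFLICT
i=3: L=kilo=BASE, R=bravo -> take RIGHT -> bravo

Answer: <<<<<<< LEFT
foxtrot
=======
alpha
>>>>>>> RIGHT
foxtrot
<<<<<<< LEFT
golf
=======
alpha
>>>>>>> RIGHT
bravo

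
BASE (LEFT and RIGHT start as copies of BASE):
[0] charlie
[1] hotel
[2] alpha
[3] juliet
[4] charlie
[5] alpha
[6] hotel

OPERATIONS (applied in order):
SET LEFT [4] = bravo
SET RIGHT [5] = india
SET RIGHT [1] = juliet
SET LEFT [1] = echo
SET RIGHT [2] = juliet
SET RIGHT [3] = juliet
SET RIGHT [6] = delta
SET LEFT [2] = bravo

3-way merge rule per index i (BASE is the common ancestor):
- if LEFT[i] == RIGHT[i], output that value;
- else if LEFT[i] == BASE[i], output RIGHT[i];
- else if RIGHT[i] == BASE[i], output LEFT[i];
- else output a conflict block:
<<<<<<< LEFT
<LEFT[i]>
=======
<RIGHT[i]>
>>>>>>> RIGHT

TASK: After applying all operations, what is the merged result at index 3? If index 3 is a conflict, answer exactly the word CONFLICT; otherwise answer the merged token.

Final LEFT:  [charlie, echo, bravo, juliet, bravo, alpha, hotel]
Final RIGHT: [charlie, juliet, juliet, juliet, charlie, india, delta]
i=0: L=charlie R=charlie -> agree -> charlie
i=1: BASE=hotel L=echo R=juliet all differ -> CONFLICT
i=2: BASE=alpha L=bravo R=juliet all differ -> CONFLICT
i=3: L=juliet R=juliet -> agree -> juliet
i=4: L=bravo, R=charlie=BASE -> take LEFT -> bravo
i=5: L=alpha=BASE, R=india -> take RIGHT -> india
i=6: L=hotel=BASE, R=delta -> take RIGHT -> delta
Index 3 -> juliet

Answer: juliet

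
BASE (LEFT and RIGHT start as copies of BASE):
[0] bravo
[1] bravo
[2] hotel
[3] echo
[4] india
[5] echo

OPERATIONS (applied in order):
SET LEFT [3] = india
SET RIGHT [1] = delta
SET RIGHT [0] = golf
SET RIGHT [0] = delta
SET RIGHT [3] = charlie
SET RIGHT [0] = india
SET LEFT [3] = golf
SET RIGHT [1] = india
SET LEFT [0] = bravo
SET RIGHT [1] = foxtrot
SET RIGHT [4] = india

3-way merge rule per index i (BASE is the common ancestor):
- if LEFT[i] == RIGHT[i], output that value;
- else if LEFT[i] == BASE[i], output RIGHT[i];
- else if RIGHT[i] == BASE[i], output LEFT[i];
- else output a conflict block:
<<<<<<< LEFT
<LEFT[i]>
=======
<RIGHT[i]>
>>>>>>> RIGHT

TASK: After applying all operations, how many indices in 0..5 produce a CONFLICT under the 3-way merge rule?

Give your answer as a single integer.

Final LEFT:  [bravo, bravo, hotel, golf, india, echo]
Final RIGHT: [india, foxtrot, hotel, charlie, india, echo]
i=0: L=bravo=BASE, R=india -> take RIGHT -> india
i=1: L=bravo=BASE, R=foxtrot -> take RIGHT -> foxtrot
i=2: L=hotel R=hotel -> agree -> hotel
i=3: BASE=echo L=golf R=charlie all differ -> CONFLICT
i=4: L=india R=india -> agree -> india
i=5: L=echo R=echo -> agree -> echo
Conflict count: 1

Answer: 1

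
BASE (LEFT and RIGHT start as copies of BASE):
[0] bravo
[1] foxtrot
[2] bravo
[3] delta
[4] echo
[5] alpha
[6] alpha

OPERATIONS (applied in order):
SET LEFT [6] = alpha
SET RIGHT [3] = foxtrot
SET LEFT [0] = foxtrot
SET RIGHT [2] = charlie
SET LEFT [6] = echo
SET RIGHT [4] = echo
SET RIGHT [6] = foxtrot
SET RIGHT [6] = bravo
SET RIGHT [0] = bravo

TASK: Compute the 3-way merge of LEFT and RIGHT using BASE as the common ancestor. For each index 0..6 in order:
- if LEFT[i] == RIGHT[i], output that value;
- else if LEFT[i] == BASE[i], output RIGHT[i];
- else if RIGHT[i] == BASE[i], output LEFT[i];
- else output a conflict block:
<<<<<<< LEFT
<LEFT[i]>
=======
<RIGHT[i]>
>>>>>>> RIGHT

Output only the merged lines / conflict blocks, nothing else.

Answer: foxtrot
foxtrot
charlie
foxtrot
echo
alpha
<<<<<<< LEFT
echo
=======
bravo
>>>>>>> RIGHT

Derivation:
Final LEFT:  [foxtrot, foxtrot, bravo, delta, echo, alpha, echo]
Final RIGHT: [bravo, foxtrot, charlie, foxtrot, echo, alpha, bravo]
i=0: L=foxtrot, R=bravo=BASE -> take LEFT -> foxtrot
i=1: L=foxtrot R=foxtrot -> agree -> foxtrot
i=2: L=bravo=BASE, R=charlie -> take RIGHT -> charlie
i=3: L=delta=BASE, R=foxtrot -> take RIGHT -> foxtrot
i=4: L=echo R=echo -> agree -> echo
i=5: L=alpha R=alpha -> agree -> alpha
i=6: BASE=alpha L=echo R=bravo all differ -> CONFLICT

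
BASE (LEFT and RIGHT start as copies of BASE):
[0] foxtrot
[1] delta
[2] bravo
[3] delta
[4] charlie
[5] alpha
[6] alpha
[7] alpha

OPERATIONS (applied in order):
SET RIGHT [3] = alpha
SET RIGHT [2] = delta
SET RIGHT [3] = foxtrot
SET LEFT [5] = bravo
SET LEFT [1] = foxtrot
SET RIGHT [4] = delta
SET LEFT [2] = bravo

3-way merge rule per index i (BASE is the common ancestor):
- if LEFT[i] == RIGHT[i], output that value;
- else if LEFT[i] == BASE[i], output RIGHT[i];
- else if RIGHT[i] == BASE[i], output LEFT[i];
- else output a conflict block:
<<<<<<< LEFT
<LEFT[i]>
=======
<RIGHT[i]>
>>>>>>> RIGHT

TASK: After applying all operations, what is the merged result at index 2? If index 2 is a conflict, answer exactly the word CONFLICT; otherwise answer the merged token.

Final LEFT:  [foxtrot, foxtrot, bravo, delta, charlie, bravo, alpha, alpha]
Final RIGHT: [foxtrot, delta, delta, foxtrot, delta, alpha, alpha, alpha]
i=0: L=foxtrot R=foxtrot -> agree -> foxtrot
i=1: L=foxtrot, R=delta=BASE -> take LEFT -> foxtrot
i=2: L=bravo=BASE, R=delta -> take RIGHT -> delta
i=3: L=delta=BASE, R=foxtrot -> take RIGHT -> foxtrot
i=4: L=charlie=BASE, R=delta -> take RIGHT -> delta
i=5: L=bravo, R=alpha=BASE -> take LEFT -> bravo
i=6: L=alpha R=alpha -> agree -> alpha
i=7: L=alpha R=alpha -> agree -> alpha
Index 2 -> delta

Answer: delta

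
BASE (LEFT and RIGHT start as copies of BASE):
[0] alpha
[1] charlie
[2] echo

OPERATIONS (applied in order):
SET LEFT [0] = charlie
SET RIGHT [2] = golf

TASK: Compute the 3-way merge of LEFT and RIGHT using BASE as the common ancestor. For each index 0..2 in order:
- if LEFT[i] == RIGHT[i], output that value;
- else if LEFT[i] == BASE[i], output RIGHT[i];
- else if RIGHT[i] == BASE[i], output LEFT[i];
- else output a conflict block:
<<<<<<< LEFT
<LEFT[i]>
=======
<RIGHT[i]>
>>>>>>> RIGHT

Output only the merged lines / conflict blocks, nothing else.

Final LEFT:  [charlie, charlie, echo]
Final RIGHT: [alpha, charlie, golf]
i=0: L=charlie, R=alpha=BASE -> take LEFT -> charlie
i=1: L=charlie R=charlie -> agree -> charlie
i=2: L=echo=BASE, R=golf -> take RIGHT -> golf

Answer: charlie
charlie
golf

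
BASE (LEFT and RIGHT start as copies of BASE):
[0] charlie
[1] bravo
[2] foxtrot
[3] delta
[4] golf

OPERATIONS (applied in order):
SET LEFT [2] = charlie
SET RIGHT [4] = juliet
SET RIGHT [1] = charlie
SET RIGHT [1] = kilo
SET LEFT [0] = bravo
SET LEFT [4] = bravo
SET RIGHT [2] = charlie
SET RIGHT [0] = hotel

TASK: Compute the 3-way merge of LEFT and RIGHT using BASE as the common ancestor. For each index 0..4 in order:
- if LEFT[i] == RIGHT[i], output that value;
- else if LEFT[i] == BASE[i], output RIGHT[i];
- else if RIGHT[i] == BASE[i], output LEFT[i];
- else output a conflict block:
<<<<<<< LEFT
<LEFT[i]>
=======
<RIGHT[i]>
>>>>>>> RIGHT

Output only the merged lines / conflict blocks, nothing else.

Final LEFT:  [bravo, bravo, charlie, delta, bravo]
Final RIGHT: [hotel, kilo, charlie, delta, juliet]
i=0: BASE=charlie L=bravo R=hotel all differ -> CONFLICT
i=1: L=bravo=BASE, R=kilo -> take RIGHT -> kilo
i=2: L=charlie R=charlie -> agree -> charlie
i=3: L=delta R=delta -> agree -> delta
i=4: BASE=golf L=bravo R=juliet all differ -> CONFLICT

Answer: <<<<<<< LEFT
bravo
=======
hotel
>>>>>>> RIGHT
kilo
charlie
delta
<<<<<<< LEFT
bravo
=======
juliet
>>>>>>> RIGHT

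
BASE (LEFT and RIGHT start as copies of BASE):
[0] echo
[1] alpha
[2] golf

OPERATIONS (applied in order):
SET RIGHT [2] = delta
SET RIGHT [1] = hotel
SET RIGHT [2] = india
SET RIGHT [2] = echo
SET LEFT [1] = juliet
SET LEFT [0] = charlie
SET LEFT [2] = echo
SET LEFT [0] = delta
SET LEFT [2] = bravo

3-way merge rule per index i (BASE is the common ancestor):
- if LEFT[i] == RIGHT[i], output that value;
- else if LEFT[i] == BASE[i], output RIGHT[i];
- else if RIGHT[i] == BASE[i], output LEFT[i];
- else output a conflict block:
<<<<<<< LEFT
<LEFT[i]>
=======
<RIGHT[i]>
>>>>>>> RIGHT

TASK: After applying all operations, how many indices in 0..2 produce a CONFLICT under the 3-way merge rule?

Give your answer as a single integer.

Answer: 2

Derivation:
Final LEFT:  [delta, juliet, bravo]
Final RIGHT: [echo, hotel, echo]
i=0: L=delta, R=echo=BASE -> take LEFT -> delta
i=1: BASE=alpha L=juliet R=hotel all differ -> CONFLICT
i=2: BASE=golf L=bravo R=echo all differ -> CONFLICT
Conflict count: 2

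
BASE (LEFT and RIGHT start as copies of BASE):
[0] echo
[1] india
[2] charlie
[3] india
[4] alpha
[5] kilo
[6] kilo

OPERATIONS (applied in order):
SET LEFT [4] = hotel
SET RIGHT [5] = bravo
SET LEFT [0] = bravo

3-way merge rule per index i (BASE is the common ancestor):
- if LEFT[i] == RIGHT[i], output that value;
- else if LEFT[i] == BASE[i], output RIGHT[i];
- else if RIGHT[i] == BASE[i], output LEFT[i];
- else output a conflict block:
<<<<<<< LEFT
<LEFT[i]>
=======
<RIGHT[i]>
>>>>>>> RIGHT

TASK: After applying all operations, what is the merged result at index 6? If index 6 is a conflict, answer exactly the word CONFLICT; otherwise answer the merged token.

Final LEFT:  [bravo, india, charlie, india, hotel, kilo, kilo]
Final RIGHT: [echo, india, charlie, india, alpha, bravo, kilo]
i=0: L=bravo, R=echo=BASE -> take LEFT -> bravo
i=1: L=india R=india -> agree -> india
i=2: L=charlie R=charlie -> agree -> charlie
i=3: L=india R=india -> agree -> india
i=4: L=hotel, R=alpha=BASE -> take LEFT -> hotel
i=5: L=kilo=BASE, R=bravo -> take RIGHT -> bravo
i=6: L=kilo R=kilo -> agree -> kilo
Index 6 -> kilo

Answer: kilo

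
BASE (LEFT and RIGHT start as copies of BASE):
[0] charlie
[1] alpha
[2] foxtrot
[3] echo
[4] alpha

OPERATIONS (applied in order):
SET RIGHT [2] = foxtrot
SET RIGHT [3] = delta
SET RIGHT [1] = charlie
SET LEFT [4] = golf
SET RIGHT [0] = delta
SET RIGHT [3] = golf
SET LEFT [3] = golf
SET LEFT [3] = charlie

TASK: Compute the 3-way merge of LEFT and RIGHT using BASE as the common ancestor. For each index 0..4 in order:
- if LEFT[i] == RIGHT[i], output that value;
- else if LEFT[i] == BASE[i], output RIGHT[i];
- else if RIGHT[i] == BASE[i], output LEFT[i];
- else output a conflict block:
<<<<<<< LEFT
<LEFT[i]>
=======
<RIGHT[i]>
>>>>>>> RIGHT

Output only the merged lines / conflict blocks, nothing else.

Final LEFT:  [charlie, alpha, foxtrot, charlie, golf]
Final RIGHT: [delta, charlie, foxtrot, golf, alpha]
i=0: L=charlie=BASE, R=delta -> take RIGHT -> delta
i=1: L=alpha=BASE, R=charlie -> take RIGHT -> charlie
i=2: L=foxtrot R=foxtrot -> agree -> foxtrot
i=3: BASE=echo L=charlie R=golf all differ -> CONFLICT
i=4: L=golf, R=alpha=BASE -> take LEFT -> golf

Answer: delta
charlie
foxtrot
<<<<<<< LEFT
charlie
=======
golf
>>>>>>> RIGHT
golf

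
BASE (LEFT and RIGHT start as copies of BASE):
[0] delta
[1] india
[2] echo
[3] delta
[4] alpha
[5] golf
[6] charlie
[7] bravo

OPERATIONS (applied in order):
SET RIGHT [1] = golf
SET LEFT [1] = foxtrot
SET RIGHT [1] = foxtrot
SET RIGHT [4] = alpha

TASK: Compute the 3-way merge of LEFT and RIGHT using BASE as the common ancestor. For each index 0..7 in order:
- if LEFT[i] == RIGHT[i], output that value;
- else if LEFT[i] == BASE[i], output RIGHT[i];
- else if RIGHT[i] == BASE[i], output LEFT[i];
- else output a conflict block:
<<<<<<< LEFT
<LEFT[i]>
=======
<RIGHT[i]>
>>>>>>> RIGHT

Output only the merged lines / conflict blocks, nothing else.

Final LEFT:  [delta, foxtrot, echo, delta, alpha, golf, charlie, bravo]
Final RIGHT: [delta, foxtrot, echo, delta, alpha, golf, charlie, bravo]
i=0: L=delta R=delta -> agree -> delta
i=1: L=foxtrot R=foxtrot -> agree -> foxtrot
i=2: L=echo R=echo -> agree -> echo
i=3: L=delta R=delta -> agree -> delta
i=4: L=alpha R=alpha -> agree -> alpha
i=5: L=golf R=golf -> agree -> golf
i=6: L=charlie R=charlie -> agree -> charlie
i=7: L=bravo R=bravo -> agree -> bravo

Answer: delta
foxtrot
echo
delta
alpha
golf
charlie
bravo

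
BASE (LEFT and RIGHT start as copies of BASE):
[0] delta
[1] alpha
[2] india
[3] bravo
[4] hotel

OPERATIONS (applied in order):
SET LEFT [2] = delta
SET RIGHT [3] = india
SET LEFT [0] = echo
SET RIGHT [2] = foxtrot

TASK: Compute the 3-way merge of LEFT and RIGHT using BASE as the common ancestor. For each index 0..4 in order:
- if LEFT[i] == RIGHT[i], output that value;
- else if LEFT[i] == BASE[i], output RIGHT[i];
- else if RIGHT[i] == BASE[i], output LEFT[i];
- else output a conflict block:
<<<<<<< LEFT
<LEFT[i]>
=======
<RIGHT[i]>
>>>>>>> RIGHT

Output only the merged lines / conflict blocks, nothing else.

Answer: echo
alpha
<<<<<<< LEFT
delta
=======
foxtrot
>>>>>>> RIGHT
india
hotel

Derivation:
Final LEFT:  [echo, alpha, delta, bravo, hotel]
Final RIGHT: [delta, alpha, foxtrot, india, hotel]
i=0: L=echo, R=delta=BASE -> take LEFT -> echo
i=1: L=alpha R=alpha -> agree -> alpha
i=2: BASE=india L=delta R=foxtrot all differ -> CONFLICT
i=3: L=bravo=BASE, R=india -> take RIGHT -> india
i=4: L=hotel R=hotel -> agree -> hotel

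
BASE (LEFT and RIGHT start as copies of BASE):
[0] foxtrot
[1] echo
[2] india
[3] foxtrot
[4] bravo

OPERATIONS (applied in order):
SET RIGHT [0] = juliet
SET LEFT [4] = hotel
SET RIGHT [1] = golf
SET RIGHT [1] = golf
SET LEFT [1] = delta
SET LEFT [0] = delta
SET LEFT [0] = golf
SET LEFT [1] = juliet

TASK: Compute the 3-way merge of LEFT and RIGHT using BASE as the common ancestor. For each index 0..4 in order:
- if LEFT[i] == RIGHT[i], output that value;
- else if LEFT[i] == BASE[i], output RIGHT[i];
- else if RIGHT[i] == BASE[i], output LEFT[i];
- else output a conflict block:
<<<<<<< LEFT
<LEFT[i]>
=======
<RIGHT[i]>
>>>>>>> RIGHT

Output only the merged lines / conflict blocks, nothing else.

Answer: <<<<<<< LEFT
golf
=======
juliet
>>>>>>> RIGHT
<<<<<<< LEFT
juliet
=======
golf
>>>>>>> RIGHT
india
foxtrot
hotel

Derivation:
Final LEFT:  [golf, juliet, india, foxtrot, hotel]
Final RIGHT: [juliet, golf, india, foxtrot, bravo]
i=0: BASE=foxtrot L=golf R=juliet all differ -> CONFLICT
i=1: BASE=echo L=juliet R=golf all differ -> CONFLICT
i=2: L=india R=india -> agree -> india
i=3: L=foxtrot R=foxtrot -> agree -> foxtrot
i=4: L=hotel, R=bravo=BASE -> take LEFT -> hotel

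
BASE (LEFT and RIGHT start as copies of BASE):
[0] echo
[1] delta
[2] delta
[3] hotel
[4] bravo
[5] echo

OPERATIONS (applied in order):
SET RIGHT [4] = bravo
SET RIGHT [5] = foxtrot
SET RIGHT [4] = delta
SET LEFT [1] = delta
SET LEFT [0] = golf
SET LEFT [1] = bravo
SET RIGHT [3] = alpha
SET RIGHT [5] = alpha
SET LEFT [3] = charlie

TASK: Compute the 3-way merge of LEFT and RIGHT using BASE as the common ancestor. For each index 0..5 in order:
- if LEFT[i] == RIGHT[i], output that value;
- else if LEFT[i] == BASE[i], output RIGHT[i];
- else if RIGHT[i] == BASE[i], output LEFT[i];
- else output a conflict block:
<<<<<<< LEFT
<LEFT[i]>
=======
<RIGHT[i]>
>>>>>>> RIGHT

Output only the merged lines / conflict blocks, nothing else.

Final LEFT:  [golf, bravo, delta, charlie, bravo, echo]
Final RIGHT: [echo, delta, delta, alpha, delta, alpha]
i=0: L=golf, R=echo=BASE -> take LEFT -> golf
i=1: L=bravo, R=delta=BASE -> take LEFT -> bravo
i=2: L=delta R=delta -> agree -> delta
i=3: BASE=hotel L=charlie R=alpha all differ -> CONFLICT
i=4: L=bravo=BASE, R=delta -> take RIGHT -> delta
i=5: L=echo=BASE, R=alpha -> take RIGHT -> alpha

Answer: golf
bravo
delta
<<<<<<< LEFT
charlie
=======
alpha
>>>>>>> RIGHT
delta
alpha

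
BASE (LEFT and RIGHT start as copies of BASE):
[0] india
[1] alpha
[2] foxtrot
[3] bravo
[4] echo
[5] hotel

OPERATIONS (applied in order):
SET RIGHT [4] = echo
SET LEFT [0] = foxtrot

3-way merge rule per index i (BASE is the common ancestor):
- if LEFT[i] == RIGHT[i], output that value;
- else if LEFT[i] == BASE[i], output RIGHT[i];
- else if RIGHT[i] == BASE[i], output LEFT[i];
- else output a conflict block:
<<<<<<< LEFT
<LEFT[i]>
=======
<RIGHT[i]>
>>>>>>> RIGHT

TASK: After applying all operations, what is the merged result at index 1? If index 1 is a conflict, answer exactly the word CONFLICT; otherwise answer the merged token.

Answer: alpha

Derivation:
Final LEFT:  [foxtrot, alpha, foxtrot, bravo, echo, hotel]
Final RIGHT: [india, alpha, foxtrot, bravo, echo, hotel]
i=0: L=foxtrot, R=india=BASE -> take LEFT -> foxtrot
i=1: L=alpha R=alpha -> agree -> alpha
i=2: L=foxtrot R=foxtrot -> agree -> foxtrot
i=3: L=bravo R=bravo -> agree -> bravo
i=4: L=echo R=echo -> agree -> echo
i=5: L=hotel R=hotel -> agree -> hotel
Index 1 -> alpha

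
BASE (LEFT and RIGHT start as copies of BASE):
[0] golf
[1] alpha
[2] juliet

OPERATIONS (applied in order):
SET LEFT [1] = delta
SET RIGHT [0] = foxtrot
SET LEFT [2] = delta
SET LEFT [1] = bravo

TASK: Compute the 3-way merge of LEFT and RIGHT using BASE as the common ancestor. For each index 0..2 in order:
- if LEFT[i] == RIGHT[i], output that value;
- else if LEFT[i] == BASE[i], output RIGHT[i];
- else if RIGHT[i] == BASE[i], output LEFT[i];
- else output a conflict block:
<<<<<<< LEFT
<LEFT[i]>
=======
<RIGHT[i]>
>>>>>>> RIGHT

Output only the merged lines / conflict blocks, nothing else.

Final LEFT:  [golf, bravo, delta]
Final RIGHT: [foxtrot, alpha, juliet]
i=0: L=golf=BASE, R=foxtrot -> take RIGHT -> foxtrot
i=1: L=bravo, R=alpha=BASE -> take LEFT -> bravo
i=2: L=delta, R=juliet=BASE -> take LEFT -> delta

Answer: foxtrot
bravo
delta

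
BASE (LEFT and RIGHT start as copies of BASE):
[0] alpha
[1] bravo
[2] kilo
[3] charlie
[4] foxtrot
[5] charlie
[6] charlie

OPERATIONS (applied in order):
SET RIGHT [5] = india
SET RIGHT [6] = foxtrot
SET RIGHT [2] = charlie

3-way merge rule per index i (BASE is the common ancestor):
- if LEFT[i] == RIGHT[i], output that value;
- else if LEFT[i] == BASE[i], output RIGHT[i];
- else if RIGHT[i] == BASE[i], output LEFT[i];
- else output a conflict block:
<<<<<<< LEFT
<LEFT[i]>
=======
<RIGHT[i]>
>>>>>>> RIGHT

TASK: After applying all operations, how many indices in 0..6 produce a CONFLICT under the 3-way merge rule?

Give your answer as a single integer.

Final LEFT:  [alpha, bravo, kilo, charlie, foxtrot, charlie, charlie]
Final RIGHT: [alpha, bravo, charlie, charlie, foxtrot, india, foxtrot]
i=0: L=alpha R=alpha -> agree -> alpha
i=1: L=bravo R=bravo -> agree -> bravo
i=2: L=kilo=BASE, R=charlie -> take RIGHT -> charlie
i=3: L=charlie R=charlie -> agree -> charlie
i=4: L=foxtrot R=foxtrot -> agree -> foxtrot
i=5: L=charlie=BASE, R=india -> take RIGHT -> india
i=6: L=charlie=BASE, R=foxtrot -> take RIGHT -> foxtrot
Conflict count: 0

Answer: 0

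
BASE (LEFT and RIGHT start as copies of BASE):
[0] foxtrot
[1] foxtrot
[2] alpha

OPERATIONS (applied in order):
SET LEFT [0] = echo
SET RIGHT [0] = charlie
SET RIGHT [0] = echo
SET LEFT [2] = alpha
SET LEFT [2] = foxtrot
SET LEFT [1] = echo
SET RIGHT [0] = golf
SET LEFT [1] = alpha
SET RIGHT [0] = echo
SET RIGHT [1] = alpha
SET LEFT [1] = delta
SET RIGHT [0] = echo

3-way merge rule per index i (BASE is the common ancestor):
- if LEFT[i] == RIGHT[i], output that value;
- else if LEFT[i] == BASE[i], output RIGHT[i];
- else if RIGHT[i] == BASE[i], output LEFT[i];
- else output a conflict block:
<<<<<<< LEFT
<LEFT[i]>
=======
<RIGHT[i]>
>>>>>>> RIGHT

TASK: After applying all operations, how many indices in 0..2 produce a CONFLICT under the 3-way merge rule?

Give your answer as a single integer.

Answer: 1

Derivation:
Final LEFT:  [echo, delta, foxtrot]
Final RIGHT: [echo, alpha, alpha]
i=0: L=echo R=echo -> agree -> echo
i=1: BASE=foxtrot L=delta R=alpha all differ -> CONFLICT
i=2: L=foxtrot, R=alpha=BASE -> take LEFT -> foxtrot
Conflict count: 1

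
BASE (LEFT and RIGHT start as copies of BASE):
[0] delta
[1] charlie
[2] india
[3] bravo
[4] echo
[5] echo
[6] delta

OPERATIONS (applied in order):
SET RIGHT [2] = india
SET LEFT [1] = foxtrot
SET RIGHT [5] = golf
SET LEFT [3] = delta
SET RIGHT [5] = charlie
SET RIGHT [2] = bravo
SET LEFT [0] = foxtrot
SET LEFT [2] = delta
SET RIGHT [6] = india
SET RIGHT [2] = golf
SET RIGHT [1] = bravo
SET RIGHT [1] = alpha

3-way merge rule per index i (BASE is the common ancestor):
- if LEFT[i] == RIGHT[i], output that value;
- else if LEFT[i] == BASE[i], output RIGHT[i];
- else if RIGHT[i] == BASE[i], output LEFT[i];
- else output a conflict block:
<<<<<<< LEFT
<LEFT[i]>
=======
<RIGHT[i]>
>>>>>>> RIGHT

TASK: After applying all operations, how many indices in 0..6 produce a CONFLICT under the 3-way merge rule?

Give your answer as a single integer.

Answer: 2

Derivation:
Final LEFT:  [foxtrot, foxtrot, delta, delta, echo, echo, delta]
Final RIGHT: [delta, alpha, golf, bravo, echo, charlie, india]
i=0: L=foxtrot, R=delta=BASE -> take LEFT -> foxtrot
i=1: BASE=charlie L=foxtrot R=alpha all differ -> CONFLICT
i=2: BASE=india L=delta R=golf all differ -> CONFLICT
i=3: L=delta, R=bravo=BASE -> take LEFT -> delta
i=4: L=echo R=echo -> agree -> echo
i=5: L=echo=BASE, R=charlie -> take RIGHT -> charlie
i=6: L=delta=BASE, R=india -> take RIGHT -> india
Conflict count: 2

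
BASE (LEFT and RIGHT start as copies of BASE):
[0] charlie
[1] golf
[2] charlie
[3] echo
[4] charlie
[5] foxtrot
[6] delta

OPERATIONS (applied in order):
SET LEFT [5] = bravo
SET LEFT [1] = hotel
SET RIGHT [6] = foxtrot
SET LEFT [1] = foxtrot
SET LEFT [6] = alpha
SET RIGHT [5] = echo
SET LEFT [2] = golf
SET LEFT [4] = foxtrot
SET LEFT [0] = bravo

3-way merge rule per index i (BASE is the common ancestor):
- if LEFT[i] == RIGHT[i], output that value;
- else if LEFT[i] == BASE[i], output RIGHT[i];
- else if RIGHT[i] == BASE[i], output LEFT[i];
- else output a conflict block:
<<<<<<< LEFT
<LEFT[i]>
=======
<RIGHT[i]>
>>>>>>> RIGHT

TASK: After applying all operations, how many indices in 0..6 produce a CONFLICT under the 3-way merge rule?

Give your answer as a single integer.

Answer: 2

Derivation:
Final LEFT:  [bravo, foxtrot, golf, echo, foxtrot, bravo, alpha]
Final RIGHT: [charlie, golf, charlie, echo, charlie, echo, foxtrot]
i=0: L=bravo, R=charlie=BASE -> take LEFT -> bravo
i=1: L=foxtrot, R=golf=BASE -> take LEFT -> foxtrot
i=2: L=golf, R=charlie=BASE -> take LEFT -> golf
i=3: L=echo R=echo -> agree -> echo
i=4: L=foxtrot, R=charlie=BASE -> take LEFT -> foxtrot
i=5: BASE=foxtrot L=bravo R=echo all differ -> CONFLICT
i=6: BASE=delta L=alpha R=foxtrot all differ -> CONFLICT
Conflict count: 2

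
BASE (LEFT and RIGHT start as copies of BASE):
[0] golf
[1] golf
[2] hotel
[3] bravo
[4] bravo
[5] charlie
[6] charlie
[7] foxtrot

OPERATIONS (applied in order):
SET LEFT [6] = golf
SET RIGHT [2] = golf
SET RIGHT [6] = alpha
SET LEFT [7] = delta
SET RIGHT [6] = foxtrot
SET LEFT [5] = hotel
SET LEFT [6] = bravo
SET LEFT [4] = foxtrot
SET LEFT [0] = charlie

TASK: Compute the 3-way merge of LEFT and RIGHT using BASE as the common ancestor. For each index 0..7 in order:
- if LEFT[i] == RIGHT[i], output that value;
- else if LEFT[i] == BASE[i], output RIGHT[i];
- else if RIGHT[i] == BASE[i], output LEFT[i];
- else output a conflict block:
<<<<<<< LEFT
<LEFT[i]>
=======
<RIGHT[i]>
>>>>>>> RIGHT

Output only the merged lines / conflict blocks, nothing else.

Answer: charlie
golf
golf
bravo
foxtrot
hotel
<<<<<<< LEFT
bravo
=======
foxtrot
>>>>>>> RIGHT
delta

Derivation:
Final LEFT:  [charlie, golf, hotel, bravo, foxtrot, hotel, bravo, delta]
Final RIGHT: [golf, golf, golf, bravo, bravo, charlie, foxtrot, foxtrot]
i=0: L=charlie, R=golf=BASE -> take LEFT -> charlie
i=1: L=golf R=golf -> agree -> golf
i=2: L=hotel=BASE, R=golf -> take RIGHT -> golf
i=3: L=bravo R=bravo -> agree -> bravo
i=4: L=foxtrot, R=bravo=BASE -> take LEFT -> foxtrot
i=5: L=hotel, R=charlie=BASE -> take LEFT -> hotel
i=6: BASE=charlie L=bravo R=foxtrot all differ -> CONFLICT
i=7: L=delta, R=foxtrot=BASE -> take LEFT -> delta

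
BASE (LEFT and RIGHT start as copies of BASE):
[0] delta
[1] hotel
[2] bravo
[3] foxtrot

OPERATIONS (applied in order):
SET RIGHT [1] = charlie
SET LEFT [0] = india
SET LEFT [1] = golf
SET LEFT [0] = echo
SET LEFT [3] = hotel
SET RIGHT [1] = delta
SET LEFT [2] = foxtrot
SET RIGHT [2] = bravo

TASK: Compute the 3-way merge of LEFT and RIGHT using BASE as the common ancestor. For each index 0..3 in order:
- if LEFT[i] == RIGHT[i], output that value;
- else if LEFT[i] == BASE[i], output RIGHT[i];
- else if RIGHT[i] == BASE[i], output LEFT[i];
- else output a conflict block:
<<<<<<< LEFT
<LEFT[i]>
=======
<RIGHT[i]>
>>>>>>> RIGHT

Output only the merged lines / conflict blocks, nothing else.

Answer: echo
<<<<<<< LEFT
golf
=======
delta
>>>>>>> RIGHT
foxtrot
hotel

Derivation:
Final LEFT:  [echo, golf, foxtrot, hotel]
Final RIGHT: [delta, delta, bravo, foxtrot]
i=0: L=echo, R=delta=BASE -> take LEFT -> echo
i=1: BASE=hotel L=golf R=delta all differ -> CONFLICT
i=2: L=foxtrot, R=bravo=BASE -> take LEFT -> foxtrot
i=3: L=hotel, R=foxtrot=BASE -> take LEFT -> hotel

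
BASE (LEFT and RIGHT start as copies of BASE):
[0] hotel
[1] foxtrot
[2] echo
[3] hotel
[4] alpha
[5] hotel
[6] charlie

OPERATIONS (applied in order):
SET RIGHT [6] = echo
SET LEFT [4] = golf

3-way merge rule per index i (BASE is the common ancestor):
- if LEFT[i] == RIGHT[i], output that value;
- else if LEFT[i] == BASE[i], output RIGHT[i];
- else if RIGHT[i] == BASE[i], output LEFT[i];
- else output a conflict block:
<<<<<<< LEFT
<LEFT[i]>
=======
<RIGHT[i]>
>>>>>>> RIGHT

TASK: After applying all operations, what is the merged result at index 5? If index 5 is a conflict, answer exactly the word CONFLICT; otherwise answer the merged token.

Final LEFT:  [hotel, foxtrot, echo, hotel, golf, hotel, charlie]
Final RIGHT: [hotel, foxtrot, echo, hotel, alpha, hotel, echo]
i=0: L=hotel R=hotel -> agree -> hotel
i=1: L=foxtrot R=foxtrot -> agree -> foxtrot
i=2: L=echo R=echo -> agree -> echo
i=3: L=hotel R=hotel -> agree -> hotel
i=4: L=golf, R=alpha=BASE -> take LEFT -> golf
i=5: L=hotel R=hotel -> agree -> hotel
i=6: L=charlie=BASE, R=echo -> take RIGHT -> echo
Index 5 -> hotel

Answer: hotel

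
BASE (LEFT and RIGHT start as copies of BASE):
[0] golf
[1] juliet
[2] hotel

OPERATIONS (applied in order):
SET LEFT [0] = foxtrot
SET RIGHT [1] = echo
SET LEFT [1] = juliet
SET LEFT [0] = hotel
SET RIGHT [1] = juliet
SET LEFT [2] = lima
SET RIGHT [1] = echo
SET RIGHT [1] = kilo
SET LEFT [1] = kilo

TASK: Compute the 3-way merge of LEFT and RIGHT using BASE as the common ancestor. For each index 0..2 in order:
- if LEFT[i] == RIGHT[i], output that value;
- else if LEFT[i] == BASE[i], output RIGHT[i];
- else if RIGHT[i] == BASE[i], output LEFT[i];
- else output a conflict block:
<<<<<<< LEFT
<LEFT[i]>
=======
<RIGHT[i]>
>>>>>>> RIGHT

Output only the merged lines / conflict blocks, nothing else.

Final LEFT:  [hotel, kilo, lima]
Final RIGHT: [golf, kilo, hotel]
i=0: L=hotel, R=golf=BASE -> take LEFT -> hotel
i=1: L=kilo R=kilo -> agree -> kilo
i=2: L=lima, R=hotel=BASE -> take LEFT -> lima

Answer: hotel
kilo
lima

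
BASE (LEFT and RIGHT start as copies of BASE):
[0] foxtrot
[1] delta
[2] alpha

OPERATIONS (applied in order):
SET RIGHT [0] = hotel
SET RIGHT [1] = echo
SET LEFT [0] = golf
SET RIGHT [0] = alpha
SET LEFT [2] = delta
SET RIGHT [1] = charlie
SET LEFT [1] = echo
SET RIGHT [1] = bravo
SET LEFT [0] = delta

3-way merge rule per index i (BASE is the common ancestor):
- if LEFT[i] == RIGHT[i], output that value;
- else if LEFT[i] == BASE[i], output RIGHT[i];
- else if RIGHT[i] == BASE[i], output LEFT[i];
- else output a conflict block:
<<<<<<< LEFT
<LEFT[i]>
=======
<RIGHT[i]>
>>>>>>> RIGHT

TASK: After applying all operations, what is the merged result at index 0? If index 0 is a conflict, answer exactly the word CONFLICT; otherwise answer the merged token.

Final LEFT:  [delta, echo, delta]
Final RIGHT: [alpha, bravo, alpha]
i=0: BASE=foxtrot L=delta R=alpha all differ -> CONFLICT
i=1: BASE=delta L=echo R=bravo all differ -> CONFLICT
i=2: L=delta, R=alpha=BASE -> take LEFT -> delta
Index 0 -> CONFLICT

Answer: CONFLICT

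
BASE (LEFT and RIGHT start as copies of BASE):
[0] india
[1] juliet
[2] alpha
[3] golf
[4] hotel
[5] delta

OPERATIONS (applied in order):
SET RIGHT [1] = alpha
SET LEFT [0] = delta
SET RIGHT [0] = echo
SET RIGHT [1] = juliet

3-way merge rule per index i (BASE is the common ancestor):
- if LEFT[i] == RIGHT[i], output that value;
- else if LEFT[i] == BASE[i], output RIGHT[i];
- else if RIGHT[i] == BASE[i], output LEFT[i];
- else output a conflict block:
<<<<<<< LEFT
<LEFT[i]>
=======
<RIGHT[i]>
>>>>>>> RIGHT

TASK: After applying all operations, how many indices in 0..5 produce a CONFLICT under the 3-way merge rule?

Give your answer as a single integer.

Final LEFT:  [delta, juliet, alpha, golf, hotel, delta]
Final RIGHT: [echo, juliet, alpha, golf, hotel, delta]
i=0: BASE=india L=delta R=echo all differ -> CONFLICT
i=1: L=juliet R=juliet -> agree -> juliet
i=2: L=alpha R=alpha -> agree -> alpha
i=3: L=golf R=golf -> agree -> golf
i=4: L=hotel R=hotel -> agree -> hotel
i=5: L=delta R=delta -> agree -> delta
Conflict count: 1

Answer: 1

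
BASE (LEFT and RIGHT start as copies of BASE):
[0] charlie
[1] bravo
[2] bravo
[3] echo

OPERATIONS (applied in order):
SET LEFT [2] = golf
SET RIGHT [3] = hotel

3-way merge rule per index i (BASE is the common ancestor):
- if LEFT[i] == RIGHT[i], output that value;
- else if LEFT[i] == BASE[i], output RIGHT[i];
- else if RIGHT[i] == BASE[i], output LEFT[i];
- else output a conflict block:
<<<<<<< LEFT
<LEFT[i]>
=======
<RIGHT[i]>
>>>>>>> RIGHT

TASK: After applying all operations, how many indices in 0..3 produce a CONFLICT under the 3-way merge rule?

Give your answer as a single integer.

Answer: 0

Derivation:
Final LEFT:  [charlie, bravo, golf, echo]
Final RIGHT: [charlie, bravo, bravo, hotel]
i=0: L=charlie R=charlie -> agree -> charlie
i=1: L=bravo R=bravo -> agree -> bravo
i=2: L=golf, R=bravo=BASE -> take LEFT -> golf
i=3: L=echo=BASE, R=hotel -> take RIGHT -> hotel
Conflict count: 0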